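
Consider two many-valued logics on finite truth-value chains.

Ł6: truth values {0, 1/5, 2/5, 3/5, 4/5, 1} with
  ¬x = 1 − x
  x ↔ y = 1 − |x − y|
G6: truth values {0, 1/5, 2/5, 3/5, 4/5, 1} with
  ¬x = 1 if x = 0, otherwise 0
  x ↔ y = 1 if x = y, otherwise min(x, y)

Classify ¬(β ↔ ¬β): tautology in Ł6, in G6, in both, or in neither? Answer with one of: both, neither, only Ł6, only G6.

In Ł6: at β = 1/5 the value is 3/5 — not a tautology.
In G6: every assignment gives 1 — tautology.

only G6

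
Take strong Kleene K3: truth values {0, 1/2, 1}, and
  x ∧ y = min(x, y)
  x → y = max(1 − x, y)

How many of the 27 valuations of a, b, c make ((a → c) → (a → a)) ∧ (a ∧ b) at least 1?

value 1: 3 assignments (counts)
value 1/2: 9 assignments
value 0: 15 assignments
So 3 of the 27 assignments meet the threshold.

3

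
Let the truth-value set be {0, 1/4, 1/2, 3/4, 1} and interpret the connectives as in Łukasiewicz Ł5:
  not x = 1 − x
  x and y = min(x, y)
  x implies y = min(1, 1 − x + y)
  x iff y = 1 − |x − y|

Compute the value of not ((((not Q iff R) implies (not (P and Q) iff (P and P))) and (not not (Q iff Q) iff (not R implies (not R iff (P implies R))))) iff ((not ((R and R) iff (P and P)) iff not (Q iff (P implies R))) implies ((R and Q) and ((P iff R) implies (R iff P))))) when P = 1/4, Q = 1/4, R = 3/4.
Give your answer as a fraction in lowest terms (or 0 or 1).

0

not Q = not 1/4 = 3/4
not Q iff R = 3/4 iff 3/4 = 1
P and Q = 1/4 and 1/4 = 1/4
not (P and Q) = not 1/4 = 3/4
P and P = 1/4 and 1/4 = 1/4
not (P and Q) iff (P and P) = 3/4 iff 1/4 = 1/2
(not Q iff R) implies (not (P and Q) iff (P and P)) = 1 implies 1/2 = 1/2
Q iff Q = 1/4 iff 1/4 = 1
not (Q iff Q) = not 1 = 0
not not (Q iff Q) = not 0 = 1
not R = not 3/4 = 1/4
not R = not 3/4 = 1/4
P implies R = 1/4 implies 3/4 = 1
not R iff (P implies R) = 1/4 iff 1 = 1/4
not R implies (not R iff (P implies R)) = 1/4 implies 1/4 = 1
not not (Q iff Q) iff (not R implies (not R iff (P implies R))) = 1 iff 1 = 1
((not Q iff R) implies (not (P and Q) iff (P and P))) and (not not (Q iff Q) iff (not R implies (not R iff (P implies R)))) = 1/2 and 1 = 1/2
R and R = 3/4 and 3/4 = 3/4
P and P = 1/4 and 1/4 = 1/4
(R and R) iff (P and P) = 3/4 iff 1/4 = 1/2
not ((R and R) iff (P and P)) = not 1/2 = 1/2
P implies R = 1/4 implies 3/4 = 1
Q iff (P implies R) = 1/4 iff 1 = 1/4
not (Q iff (P implies R)) = not 1/4 = 3/4
not ((R and R) iff (P and P)) iff not (Q iff (P implies R)) = 1/2 iff 3/4 = 3/4
R and Q = 3/4 and 1/4 = 1/4
P iff R = 1/4 iff 3/4 = 1/2
R iff P = 3/4 iff 1/4 = 1/2
(P iff R) implies (R iff P) = 1/2 implies 1/2 = 1
(R and Q) and ((P iff R) implies (R iff P)) = 1/4 and 1 = 1/4
(not ((R and R) iff (P and P)) iff not (Q iff (P implies R))) implies ((R and Q) and ((P iff R) implies (R iff P))) = 3/4 implies 1/4 = 1/2
(((not Q iff R) implies (not (P and Q) iff (P and P))) and (not not (Q iff Q) iff (not R implies (not R iff (P implies R))))) iff ((not ((R and R) iff (P and P)) iff not (Q iff (P implies R))) implies ((R and Q) and ((P iff R) implies (R iff P)))) = 1/2 iff 1/2 = 1
not ((((not Q iff R) implies (not (P and Q) iff (P and P))) and (not not (Q iff Q) iff (not R implies (not R iff (P implies R))))) iff ((not ((R and R) iff (P and P)) iff not (Q iff (P implies R))) implies ((R and Q) and ((P iff R) implies (R iff P))))) = not 1 = 0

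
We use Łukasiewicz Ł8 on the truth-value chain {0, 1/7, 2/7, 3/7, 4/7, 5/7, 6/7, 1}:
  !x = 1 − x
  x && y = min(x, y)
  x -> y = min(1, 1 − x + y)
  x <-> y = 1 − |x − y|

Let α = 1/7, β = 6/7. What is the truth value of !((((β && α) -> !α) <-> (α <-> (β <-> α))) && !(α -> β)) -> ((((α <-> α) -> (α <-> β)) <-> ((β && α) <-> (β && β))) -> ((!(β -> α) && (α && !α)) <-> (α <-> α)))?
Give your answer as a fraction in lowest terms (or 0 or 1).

β && α = 6/7 && 1/7 = 1/7
!α = !1/7 = 6/7
(β && α) -> !α = 1/7 -> 6/7 = 1
β <-> α = 6/7 <-> 1/7 = 2/7
α <-> (β <-> α) = 1/7 <-> 2/7 = 6/7
((β && α) -> !α) <-> (α <-> (β <-> α)) = 1 <-> 6/7 = 6/7
α -> β = 1/7 -> 6/7 = 1
!(α -> β) = !1 = 0
(((β && α) -> !α) <-> (α <-> (β <-> α))) && !(α -> β) = 6/7 && 0 = 0
!((((β && α) -> !α) <-> (α <-> (β <-> α))) && !(α -> β)) = !0 = 1
α <-> α = 1/7 <-> 1/7 = 1
α <-> β = 1/7 <-> 6/7 = 2/7
(α <-> α) -> (α <-> β) = 1 -> 2/7 = 2/7
β && α = 6/7 && 1/7 = 1/7
β && β = 6/7 && 6/7 = 6/7
(β && α) <-> (β && β) = 1/7 <-> 6/7 = 2/7
((α <-> α) -> (α <-> β)) <-> ((β && α) <-> (β && β)) = 2/7 <-> 2/7 = 1
β -> α = 6/7 -> 1/7 = 2/7
!(β -> α) = !2/7 = 5/7
!α = !1/7 = 6/7
α && !α = 1/7 && 6/7 = 1/7
!(β -> α) && (α && !α) = 5/7 && 1/7 = 1/7
α <-> α = 1/7 <-> 1/7 = 1
(!(β -> α) && (α && !α)) <-> (α <-> α) = 1/7 <-> 1 = 1/7
(((α <-> α) -> (α <-> β)) <-> ((β && α) <-> (β && β))) -> ((!(β -> α) && (α && !α)) <-> (α <-> α)) = 1 -> 1/7 = 1/7
!((((β && α) -> !α) <-> (α <-> (β <-> α))) && !(α -> β)) -> ((((α <-> α) -> (α <-> β)) <-> ((β && α) <-> (β && β))) -> ((!(β -> α) && (α && !α)) <-> (α <-> α))) = 1 -> 1/7 = 1/7

1/7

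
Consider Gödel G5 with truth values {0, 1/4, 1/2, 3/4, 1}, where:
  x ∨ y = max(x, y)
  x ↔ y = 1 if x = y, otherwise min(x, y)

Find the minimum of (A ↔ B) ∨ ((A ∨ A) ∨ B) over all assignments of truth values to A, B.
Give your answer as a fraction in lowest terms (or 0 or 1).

Take A = 0, B = 1/4:
A ↔ B = 0 ↔ 1/4 = 0
A ∨ A = 0 ∨ 0 = 0
(A ∨ A) ∨ B = 0 ∨ 1/4 = 1/4
(A ↔ B) ∨ ((A ∨ A) ∨ B) = 0 ∨ 1/4 = 1/4
No assignment yields a value below 1/4, so this is the minimum.

1/4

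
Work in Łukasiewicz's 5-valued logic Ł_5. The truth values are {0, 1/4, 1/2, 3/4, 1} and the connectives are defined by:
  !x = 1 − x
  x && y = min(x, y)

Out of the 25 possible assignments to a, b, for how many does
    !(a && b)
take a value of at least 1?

9

value 1: 9 assignments (counts)
value 3/4: 7 assignments
value 1/2: 5 assignments
value 1/4: 3 assignments
value 0: 1 assignment
So 9 of the 25 assignments meet the threshold.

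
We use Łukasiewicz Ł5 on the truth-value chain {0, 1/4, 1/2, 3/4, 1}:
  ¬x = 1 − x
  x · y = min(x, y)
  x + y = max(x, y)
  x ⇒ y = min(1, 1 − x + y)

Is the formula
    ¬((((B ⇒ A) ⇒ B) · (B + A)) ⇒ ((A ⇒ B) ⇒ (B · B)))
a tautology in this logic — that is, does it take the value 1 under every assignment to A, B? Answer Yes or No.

No

Counterexample: take A = 0, B = 0.
B ⇒ A = 0 ⇒ 0 = 1
(B ⇒ A) ⇒ B = 1 ⇒ 0 = 0
B + A = 0 + 0 = 0
((B ⇒ A) ⇒ B) · (B + A) = 0 · 0 = 0
A ⇒ B = 0 ⇒ 0 = 1
B · B = 0 · 0 = 0
(A ⇒ B) ⇒ (B · B) = 1 ⇒ 0 = 0
(((B ⇒ A) ⇒ B) · (B + A)) ⇒ ((A ⇒ B) ⇒ (B · B)) = 0 ⇒ 0 = 1
¬((((B ⇒ A) ⇒ B) · (B + A)) ⇒ ((A ⇒ B) ⇒ (B · B))) = ¬1 = 0
This gives 0 ≠ 1.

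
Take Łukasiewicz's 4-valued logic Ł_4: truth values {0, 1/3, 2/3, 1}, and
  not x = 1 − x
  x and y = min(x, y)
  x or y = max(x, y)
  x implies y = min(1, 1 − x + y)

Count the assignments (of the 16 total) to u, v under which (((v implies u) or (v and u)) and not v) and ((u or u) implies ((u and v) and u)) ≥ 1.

1

u = 0, v = 0 ↦ 1  ≥
u = 0, v = 1/3 ↦ 2/3  <
u = 0, v = 2/3 ↦ 1/3  <
u = 0, v = 1 ↦ 0  <
u = 1/3, v = 0 ↦ 2/3  <
u = 1/3, v = 1/3 ↦ 2/3  <
u = 1/3, v = 2/3 ↦ 1/3  <
u = 1/3, v = 1 ↦ 0  <
u = 2/3, v = 0 ↦ 1/3  <
u = 2/3, v = 1/3 ↦ 2/3  <
u = 2/3, v = 2/3 ↦ 1/3  <
u = 2/3, v = 1 ↦ 0  <
u = 1, v = 0 ↦ 0  <
u = 1, v = 1/3 ↦ 1/3  <
u = 1, v = 2/3 ↦ 1/3  <
u = 1, v = 1 ↦ 0  <
So 1 of the 16 assignments meets the threshold.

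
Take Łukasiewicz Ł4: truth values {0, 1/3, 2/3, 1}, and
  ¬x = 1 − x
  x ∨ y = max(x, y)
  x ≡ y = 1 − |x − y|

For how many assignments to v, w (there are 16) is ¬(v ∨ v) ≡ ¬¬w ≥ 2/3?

10

v = 0, w = 0 ↦ 0  <
v = 0, w = 1/3 ↦ 1/3  <
v = 0, w = 2/3 ↦ 2/3  ≥
v = 0, w = 1 ↦ 1  ≥
v = 1/3, w = 0 ↦ 1/3  <
v = 1/3, w = 1/3 ↦ 2/3  ≥
v = 1/3, w = 2/3 ↦ 1  ≥
v = 1/3, w = 1 ↦ 2/3  ≥
v = 2/3, w = 0 ↦ 2/3  ≥
v = 2/3, w = 1/3 ↦ 1  ≥
v = 2/3, w = 2/3 ↦ 2/3  ≥
v = 2/3, w = 1 ↦ 1/3  <
v = 1, w = 0 ↦ 1  ≥
v = 1, w = 1/3 ↦ 2/3  ≥
v = 1, w = 2/3 ↦ 1/3  <
v = 1, w = 1 ↦ 0  <
So 10 of the 16 assignments meet the threshold.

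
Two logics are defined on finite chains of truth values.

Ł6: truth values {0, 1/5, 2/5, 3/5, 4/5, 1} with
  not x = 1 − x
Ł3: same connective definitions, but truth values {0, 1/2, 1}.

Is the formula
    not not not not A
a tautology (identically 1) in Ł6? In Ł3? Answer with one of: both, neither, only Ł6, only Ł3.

In Ł6: at A = 0 the value is 0 — not a tautology.
In Ł3: at A = 0 the value is 0 — not a tautology.

neither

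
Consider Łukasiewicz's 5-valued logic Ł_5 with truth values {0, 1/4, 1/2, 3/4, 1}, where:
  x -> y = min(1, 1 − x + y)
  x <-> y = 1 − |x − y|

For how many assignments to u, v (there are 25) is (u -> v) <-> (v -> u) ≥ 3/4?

13

value 1: 5 assignments (counts)
value 3/4: 8 assignments (counts)
value 1/2: 6 assignments
value 1/4: 4 assignments
value 0: 2 assignments
So 13 of the 25 assignments meet the threshold.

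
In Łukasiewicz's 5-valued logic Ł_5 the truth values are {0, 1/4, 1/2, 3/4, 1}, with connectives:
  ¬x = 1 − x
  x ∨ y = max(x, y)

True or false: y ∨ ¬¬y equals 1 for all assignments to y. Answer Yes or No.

No

Counterexample: take y = 0.
¬y = ¬0 = 1
¬¬y = ¬1 = 0
y ∨ ¬¬y = 0 ∨ 0 = 0
This gives 0 ≠ 1.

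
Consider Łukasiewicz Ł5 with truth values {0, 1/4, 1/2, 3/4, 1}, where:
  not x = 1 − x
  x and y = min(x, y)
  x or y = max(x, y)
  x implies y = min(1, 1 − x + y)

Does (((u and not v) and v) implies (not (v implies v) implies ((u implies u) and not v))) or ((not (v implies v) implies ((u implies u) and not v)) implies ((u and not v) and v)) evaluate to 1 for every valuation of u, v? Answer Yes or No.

Yes

At u = 3/4, v = 3/4, for instance:
not v = not 3/4 = 1/4
u and not v = 3/4 and 1/4 = 1/4
(u and not v) and v = 1/4 and 3/4 = 1/4
v implies v = 3/4 implies 3/4 = 1
not (v implies v) = not 1 = 0
u implies u = 3/4 implies 3/4 = 1
not v = not 3/4 = 1/4
(u implies u) and not v = 1 and 1/4 = 1/4
not (v implies v) implies ((u implies u) and not v) = 0 implies 1/4 = 1
((u and not v) and v) implies (not (v implies v) implies ((u implies u) and not v)) = 1/4 implies 1 = 1
(not (v implies v) implies ((u implies u) and not v)) implies ((u and not v) and v) = 1 implies 1/4 = 1/4
(((u and not v) and v) implies (not (v implies v) implies ((u implies u) and not v))) or ((not (v implies v) implies ((u implies u) and not v)) implies ((u and not v) and v)) = 1 or 1/4 = 1
and checking the remaining 24 assignments likewise gives ≥ 1 in every case.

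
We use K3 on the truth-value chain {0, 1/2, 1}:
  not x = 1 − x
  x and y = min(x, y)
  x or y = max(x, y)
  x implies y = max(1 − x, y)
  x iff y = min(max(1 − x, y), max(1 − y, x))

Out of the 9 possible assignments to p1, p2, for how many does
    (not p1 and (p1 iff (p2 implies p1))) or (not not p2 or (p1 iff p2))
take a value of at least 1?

p1 = 0, p2 = 0 ↦ 1  ≥
p1 = 0, p2 = 1/2 ↦ 1/2  <
p1 = 0, p2 = 1 ↦ 1  ≥
p1 = 1/2, p2 = 0 ↦ 1/2  <
p1 = 1/2, p2 = 1/2 ↦ 1/2  <
p1 = 1/2, p2 = 1 ↦ 1  ≥
p1 = 1, p2 = 0 ↦ 0  <
p1 = 1, p2 = 1/2 ↦ 1/2  <
p1 = 1, p2 = 1 ↦ 1  ≥
So 4 of the 9 assignments meet the threshold.

4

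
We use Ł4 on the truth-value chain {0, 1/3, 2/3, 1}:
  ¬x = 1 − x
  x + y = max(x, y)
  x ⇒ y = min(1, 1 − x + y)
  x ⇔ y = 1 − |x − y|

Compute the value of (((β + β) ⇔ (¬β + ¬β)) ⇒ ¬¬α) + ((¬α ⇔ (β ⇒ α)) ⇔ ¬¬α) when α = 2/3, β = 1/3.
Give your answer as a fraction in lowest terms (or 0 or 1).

1

β + β = 1/3 + 1/3 = 1/3
¬β = ¬1/3 = 2/3
¬β = ¬1/3 = 2/3
¬β + ¬β = 2/3 + 2/3 = 2/3
(β + β) ⇔ (¬β + ¬β) = 1/3 ⇔ 2/3 = 2/3
¬α = ¬2/3 = 1/3
¬¬α = ¬1/3 = 2/3
((β + β) ⇔ (¬β + ¬β)) ⇒ ¬¬α = 2/3 ⇒ 2/3 = 1
¬α = ¬2/3 = 1/3
β ⇒ α = 1/3 ⇒ 2/3 = 1
¬α ⇔ (β ⇒ α) = 1/3 ⇔ 1 = 1/3
¬α = ¬2/3 = 1/3
¬¬α = ¬1/3 = 2/3
(¬α ⇔ (β ⇒ α)) ⇔ ¬¬α = 1/3 ⇔ 2/3 = 2/3
(((β + β) ⇔ (¬β + ¬β)) ⇒ ¬¬α) + ((¬α ⇔ (β ⇒ α)) ⇔ ¬¬α) = 1 + 2/3 = 1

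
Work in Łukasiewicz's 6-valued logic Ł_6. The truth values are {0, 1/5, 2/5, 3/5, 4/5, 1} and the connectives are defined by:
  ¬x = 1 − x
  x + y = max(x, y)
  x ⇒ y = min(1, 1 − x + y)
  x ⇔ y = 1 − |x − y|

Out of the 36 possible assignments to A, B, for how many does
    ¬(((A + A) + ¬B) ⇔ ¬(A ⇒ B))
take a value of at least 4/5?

value 1: 2 assignments (counts)
value 4/5: 6 assignments (counts)
value 3/5: 10 assignments
value 2/5: 10 assignments
value 1/5: 6 assignments
value 0: 2 assignments
So 8 of the 36 assignments meet the threshold.

8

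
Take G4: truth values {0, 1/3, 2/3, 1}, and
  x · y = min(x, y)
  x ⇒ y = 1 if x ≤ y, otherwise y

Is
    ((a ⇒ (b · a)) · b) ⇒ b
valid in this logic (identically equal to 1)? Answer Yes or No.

a = 0, b = 0 ↦ 1
a = 0, b = 1/3 ↦ 1
a = 0, b = 2/3 ↦ 1
a = 0, b = 1 ↦ 1
a = 1/3, b = 0 ↦ 1
a = 1/3, b = 1/3 ↦ 1
a = 1/3, b = 2/3 ↦ 1
a = 1/3, b = 1 ↦ 1
a = 2/3, b = 0 ↦ 1
a = 2/3, b = 1/3 ↦ 1
a = 2/3, b = 2/3 ↦ 1
a = 2/3, b = 1 ↦ 1
a = 1, b = 0 ↦ 1
a = 1, b = 1/3 ↦ 1
a = 1, b = 2/3 ↦ 1
a = 1, b = 1 ↦ 1
Every assignment gives a value ≥ 1.

Yes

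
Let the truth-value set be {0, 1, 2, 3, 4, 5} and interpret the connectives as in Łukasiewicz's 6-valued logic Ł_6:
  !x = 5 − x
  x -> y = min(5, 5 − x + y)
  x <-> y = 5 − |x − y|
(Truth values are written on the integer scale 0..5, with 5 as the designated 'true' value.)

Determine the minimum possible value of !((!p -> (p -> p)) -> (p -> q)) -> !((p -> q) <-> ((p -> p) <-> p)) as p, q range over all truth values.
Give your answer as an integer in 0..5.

3

Take p = 3, q = 0:
!p = !3 = 2
p -> p = 3 -> 3 = 5
!p -> (p -> p) = 2 -> 5 = 5
p -> q = 3 -> 0 = 2
(!p -> (p -> p)) -> (p -> q) = 5 -> 2 = 2
!((!p -> (p -> p)) -> (p -> q)) = !2 = 3
p -> q = 3 -> 0 = 2
p -> p = 3 -> 3 = 5
(p -> p) <-> p = 5 <-> 3 = 3
(p -> q) <-> ((p -> p) <-> p) = 2 <-> 3 = 4
!((p -> q) <-> ((p -> p) <-> p)) = !4 = 1
!((!p -> (p -> p)) -> (p -> q)) -> !((p -> q) <-> ((p -> p) <-> p)) = 3 -> 1 = 3
No assignment yields a value below 3, so this is the minimum.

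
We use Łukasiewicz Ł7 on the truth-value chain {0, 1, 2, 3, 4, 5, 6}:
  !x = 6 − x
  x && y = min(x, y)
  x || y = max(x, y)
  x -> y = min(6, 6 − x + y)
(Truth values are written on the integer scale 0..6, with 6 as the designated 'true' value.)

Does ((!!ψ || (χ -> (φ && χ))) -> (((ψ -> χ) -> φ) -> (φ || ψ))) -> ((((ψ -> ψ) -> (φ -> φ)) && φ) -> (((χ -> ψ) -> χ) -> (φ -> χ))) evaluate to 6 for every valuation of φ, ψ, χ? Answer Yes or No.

Counterexample: take φ = 5, ψ = 0, χ = 3.
!ψ = !0 = 6
!!ψ = !6 = 0
φ && χ = 5 && 3 = 3
χ -> (φ && χ) = 3 -> 3 = 6
!!ψ || (χ -> (φ && χ)) = 0 || 6 = 6
ψ -> χ = 0 -> 3 = 6
(ψ -> χ) -> φ = 6 -> 5 = 5
φ || ψ = 5 || 0 = 5
((ψ -> χ) -> φ) -> (φ || ψ) = 5 -> 5 = 6
(!!ψ || (χ -> (φ && χ))) -> (((ψ -> χ) -> φ) -> (φ || ψ)) = 6 -> 6 = 6
ψ -> ψ = 0 -> 0 = 6
φ -> φ = 5 -> 5 = 6
(ψ -> ψ) -> (φ -> φ) = 6 -> 6 = 6
((ψ -> ψ) -> (φ -> φ)) && φ = 6 && 5 = 5
χ -> ψ = 3 -> 0 = 3
(χ -> ψ) -> χ = 3 -> 3 = 6
φ -> χ = 5 -> 3 = 4
((χ -> ψ) -> χ) -> (φ -> χ) = 6 -> 4 = 4
(((ψ -> ψ) -> (φ -> φ)) && φ) -> (((χ -> ψ) -> χ) -> (φ -> χ)) = 5 -> 4 = 5
((!!ψ || (χ -> (φ && χ))) -> (((ψ -> χ) -> φ) -> (φ || ψ))) -> ((((ψ -> ψ) -> (φ -> φ)) && φ) -> (((χ -> ψ) -> χ) -> (φ -> χ))) = 6 -> 5 = 5
This gives 5 ≠ 6.

No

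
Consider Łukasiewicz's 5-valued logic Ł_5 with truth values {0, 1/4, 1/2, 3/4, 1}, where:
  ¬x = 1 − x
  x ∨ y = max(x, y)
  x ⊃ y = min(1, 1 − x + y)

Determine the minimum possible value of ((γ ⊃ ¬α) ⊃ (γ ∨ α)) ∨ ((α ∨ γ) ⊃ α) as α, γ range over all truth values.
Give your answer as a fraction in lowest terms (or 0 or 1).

1/2

Take α = 0, γ = 1/2:
¬α = ¬0 = 1
γ ⊃ ¬α = 1/2 ⊃ 1 = 1
γ ∨ α = 1/2 ∨ 0 = 1/2
(γ ⊃ ¬α) ⊃ (γ ∨ α) = 1 ⊃ 1/2 = 1/2
α ∨ γ = 0 ∨ 1/2 = 1/2
(α ∨ γ) ⊃ α = 1/2 ⊃ 0 = 1/2
((γ ⊃ ¬α) ⊃ (γ ∨ α)) ∨ ((α ∨ γ) ⊃ α) = 1/2 ∨ 1/2 = 1/2
No assignment yields a value below 1/2, so this is the minimum.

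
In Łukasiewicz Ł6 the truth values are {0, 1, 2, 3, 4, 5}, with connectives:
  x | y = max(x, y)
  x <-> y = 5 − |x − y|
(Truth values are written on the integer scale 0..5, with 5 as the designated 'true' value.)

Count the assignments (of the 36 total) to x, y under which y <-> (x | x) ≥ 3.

24

value 5: 6 assignments (counts)
value 4: 10 assignments (counts)
value 3: 8 assignments (counts)
value 2: 6 assignments
value 1: 4 assignments
value 0: 2 assignments
So 24 of the 36 assignments meet the threshold.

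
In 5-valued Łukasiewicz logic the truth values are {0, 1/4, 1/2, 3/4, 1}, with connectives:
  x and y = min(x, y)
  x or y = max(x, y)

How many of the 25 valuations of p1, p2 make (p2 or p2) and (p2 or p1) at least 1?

value 1: 5 assignments (counts)
value 3/4: 5 assignments
value 1/2: 5 assignments
value 1/4: 5 assignments
value 0: 5 assignments
So 5 of the 25 assignments meet the threshold.

5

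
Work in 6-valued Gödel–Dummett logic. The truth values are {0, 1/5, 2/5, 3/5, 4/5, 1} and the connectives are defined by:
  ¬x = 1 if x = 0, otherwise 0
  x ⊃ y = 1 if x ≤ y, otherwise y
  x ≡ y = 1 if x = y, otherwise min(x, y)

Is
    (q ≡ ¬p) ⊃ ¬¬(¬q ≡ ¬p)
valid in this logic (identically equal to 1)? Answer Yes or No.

No

Counterexample: take p = 0, q = 1/5.
¬p = ¬0 = 1
q ≡ ¬p = 1/5 ≡ 1 = 1/5
¬q = ¬1/5 = 0
¬p = ¬0 = 1
¬q ≡ ¬p = 0 ≡ 1 = 0
¬(¬q ≡ ¬p) = ¬0 = 1
¬¬(¬q ≡ ¬p) = ¬1 = 0
(q ≡ ¬p) ⊃ ¬¬(¬q ≡ ¬p) = 1/5 ⊃ 0 = 0
This gives 0 ≠ 1.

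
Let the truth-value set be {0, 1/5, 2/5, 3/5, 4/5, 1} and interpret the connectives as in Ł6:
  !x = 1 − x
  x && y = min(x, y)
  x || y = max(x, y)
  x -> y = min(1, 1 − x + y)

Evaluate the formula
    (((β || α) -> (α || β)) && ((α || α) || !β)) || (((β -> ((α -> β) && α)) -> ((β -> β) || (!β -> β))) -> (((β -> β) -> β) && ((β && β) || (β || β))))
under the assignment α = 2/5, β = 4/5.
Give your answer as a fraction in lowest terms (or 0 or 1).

4/5

β || α = 4/5 || 2/5 = 4/5
α || β = 2/5 || 4/5 = 4/5
(β || α) -> (α || β) = 4/5 -> 4/5 = 1
α || α = 2/5 || 2/5 = 2/5
!β = !4/5 = 1/5
(α || α) || !β = 2/5 || 1/5 = 2/5
((β || α) -> (α || β)) && ((α || α) || !β) = 1 && 2/5 = 2/5
α -> β = 2/5 -> 4/5 = 1
(α -> β) && α = 1 && 2/5 = 2/5
β -> ((α -> β) && α) = 4/5 -> 2/5 = 3/5
β -> β = 4/5 -> 4/5 = 1
!β = !4/5 = 1/5
!β -> β = 1/5 -> 4/5 = 1
(β -> β) || (!β -> β) = 1 || 1 = 1
(β -> ((α -> β) && α)) -> ((β -> β) || (!β -> β)) = 3/5 -> 1 = 1
β -> β = 4/5 -> 4/5 = 1
(β -> β) -> β = 1 -> 4/5 = 4/5
β && β = 4/5 && 4/5 = 4/5
β || β = 4/5 || 4/5 = 4/5
(β && β) || (β || β) = 4/5 || 4/5 = 4/5
((β -> β) -> β) && ((β && β) || (β || β)) = 4/5 && 4/5 = 4/5
((β -> ((α -> β) && α)) -> ((β -> β) || (!β -> β))) -> (((β -> β) -> β) && ((β && β) || (β || β))) = 1 -> 4/5 = 4/5
(((β || α) -> (α || β)) && ((α || α) || !β)) || (((β -> ((α -> β) && α)) -> ((β -> β) || (!β -> β))) -> (((β -> β) -> β) && ((β && β) || (β || β)))) = 2/5 || 4/5 = 4/5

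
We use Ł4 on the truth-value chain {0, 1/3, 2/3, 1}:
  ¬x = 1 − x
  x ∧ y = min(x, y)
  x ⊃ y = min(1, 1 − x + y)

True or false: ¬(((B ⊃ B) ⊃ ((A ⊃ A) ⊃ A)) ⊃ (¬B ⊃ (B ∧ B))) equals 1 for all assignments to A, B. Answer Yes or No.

Counterexample: take A = 0, B = 0.
B ⊃ B = 0 ⊃ 0 = 1
A ⊃ A = 0 ⊃ 0 = 1
(A ⊃ A) ⊃ A = 1 ⊃ 0 = 0
(B ⊃ B) ⊃ ((A ⊃ A) ⊃ A) = 1 ⊃ 0 = 0
¬B = ¬0 = 1
B ∧ B = 0 ∧ 0 = 0
¬B ⊃ (B ∧ B) = 1 ⊃ 0 = 0
((B ⊃ B) ⊃ ((A ⊃ A) ⊃ A)) ⊃ (¬B ⊃ (B ∧ B)) = 0 ⊃ 0 = 1
¬(((B ⊃ B) ⊃ ((A ⊃ A) ⊃ A)) ⊃ (¬B ⊃ (B ∧ B))) = ¬1 = 0
This gives 0 ≠ 1.

No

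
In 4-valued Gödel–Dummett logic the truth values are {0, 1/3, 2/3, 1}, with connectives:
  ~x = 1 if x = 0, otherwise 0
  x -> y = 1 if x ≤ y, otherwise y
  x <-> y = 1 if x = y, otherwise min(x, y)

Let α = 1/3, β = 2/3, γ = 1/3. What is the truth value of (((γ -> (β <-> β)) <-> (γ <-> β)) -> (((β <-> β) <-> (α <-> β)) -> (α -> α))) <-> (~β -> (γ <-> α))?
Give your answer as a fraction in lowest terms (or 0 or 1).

β <-> β = 2/3 <-> 2/3 = 1
γ -> (β <-> β) = 1/3 -> 1 = 1
γ <-> β = 1/3 <-> 2/3 = 1/3
(γ -> (β <-> β)) <-> (γ <-> β) = 1 <-> 1/3 = 1/3
β <-> β = 2/3 <-> 2/3 = 1
α <-> β = 1/3 <-> 2/3 = 1/3
(β <-> β) <-> (α <-> β) = 1 <-> 1/3 = 1/3
α -> α = 1/3 -> 1/3 = 1
((β <-> β) <-> (α <-> β)) -> (α -> α) = 1/3 -> 1 = 1
((γ -> (β <-> β)) <-> (γ <-> β)) -> (((β <-> β) <-> (α <-> β)) -> (α -> α)) = 1/3 -> 1 = 1
~β = ~2/3 = 0
γ <-> α = 1/3 <-> 1/3 = 1
~β -> (γ <-> α) = 0 -> 1 = 1
(((γ -> (β <-> β)) <-> (γ <-> β)) -> (((β <-> β) <-> (α <-> β)) -> (α -> α))) <-> (~β -> (γ <-> α)) = 1 <-> 1 = 1

1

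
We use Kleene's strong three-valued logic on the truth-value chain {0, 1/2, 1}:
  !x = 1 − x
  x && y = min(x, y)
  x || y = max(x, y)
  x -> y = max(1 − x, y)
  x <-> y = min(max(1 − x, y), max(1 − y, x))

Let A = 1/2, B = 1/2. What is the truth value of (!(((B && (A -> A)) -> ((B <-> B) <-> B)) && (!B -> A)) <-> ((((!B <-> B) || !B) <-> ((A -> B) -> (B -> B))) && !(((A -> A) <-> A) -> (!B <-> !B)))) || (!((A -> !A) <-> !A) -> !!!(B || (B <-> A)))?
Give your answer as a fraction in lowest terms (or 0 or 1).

A -> A = 1/2 -> 1/2 = 1/2
B && (A -> A) = 1/2 && 1/2 = 1/2
B <-> B = 1/2 <-> 1/2 = 1/2
(B <-> B) <-> B = 1/2 <-> 1/2 = 1/2
(B && (A -> A)) -> ((B <-> B) <-> B) = 1/2 -> 1/2 = 1/2
!B = !1/2 = 1/2
!B -> A = 1/2 -> 1/2 = 1/2
((B && (A -> A)) -> ((B <-> B) <-> B)) && (!B -> A) = 1/2 && 1/2 = 1/2
!(((B && (A -> A)) -> ((B <-> B) <-> B)) && (!B -> A)) = !1/2 = 1/2
!B = !1/2 = 1/2
!B <-> B = 1/2 <-> 1/2 = 1/2
!B = !1/2 = 1/2
(!B <-> B) || !B = 1/2 || 1/2 = 1/2
A -> B = 1/2 -> 1/2 = 1/2
B -> B = 1/2 -> 1/2 = 1/2
(A -> B) -> (B -> B) = 1/2 -> 1/2 = 1/2
((!B <-> B) || !B) <-> ((A -> B) -> (B -> B)) = 1/2 <-> 1/2 = 1/2
A -> A = 1/2 -> 1/2 = 1/2
(A -> A) <-> A = 1/2 <-> 1/2 = 1/2
!B = !1/2 = 1/2
!B = !1/2 = 1/2
!B <-> !B = 1/2 <-> 1/2 = 1/2
((A -> A) <-> A) -> (!B <-> !B) = 1/2 -> 1/2 = 1/2
!(((A -> A) <-> A) -> (!B <-> !B)) = !1/2 = 1/2
(((!B <-> B) || !B) <-> ((A -> B) -> (B -> B))) && !(((A -> A) <-> A) -> (!B <-> !B)) = 1/2 && 1/2 = 1/2
!(((B && (A -> A)) -> ((B <-> B) <-> B)) && (!B -> A)) <-> ((((!B <-> B) || !B) <-> ((A -> B) -> (B -> B))) && !(((A -> A) <-> A) -> (!B <-> !B))) = 1/2 <-> 1/2 = 1/2
!A = !1/2 = 1/2
A -> !A = 1/2 -> 1/2 = 1/2
!A = !1/2 = 1/2
(A -> !A) <-> !A = 1/2 <-> 1/2 = 1/2
!((A -> !A) <-> !A) = !1/2 = 1/2
B <-> A = 1/2 <-> 1/2 = 1/2
B || (B <-> A) = 1/2 || 1/2 = 1/2
!(B || (B <-> A)) = !1/2 = 1/2
!!(B || (B <-> A)) = !1/2 = 1/2
!!!(B || (B <-> A)) = !1/2 = 1/2
!((A -> !A) <-> !A) -> !!!(B || (B <-> A)) = 1/2 -> 1/2 = 1/2
(!(((B && (A -> A)) -> ((B <-> B) <-> B)) && (!B -> A)) <-> ((((!B <-> B) || !B) <-> ((A -> B) -> (B -> B))) && !(((A -> A) <-> A) -> (!B <-> !B)))) || (!((A -> !A) <-> !A) -> !!!(B || (B <-> A))) = 1/2 || 1/2 = 1/2

1/2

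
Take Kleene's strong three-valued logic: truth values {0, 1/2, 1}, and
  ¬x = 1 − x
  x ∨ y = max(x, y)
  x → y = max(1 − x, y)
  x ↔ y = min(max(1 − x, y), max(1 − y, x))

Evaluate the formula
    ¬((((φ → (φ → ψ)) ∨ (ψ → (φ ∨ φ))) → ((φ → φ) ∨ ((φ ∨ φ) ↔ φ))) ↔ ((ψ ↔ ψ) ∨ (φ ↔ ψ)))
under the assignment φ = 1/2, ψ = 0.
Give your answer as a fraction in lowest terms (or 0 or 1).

1/2

φ → ψ = 1/2 → 0 = 1/2
φ → (φ → ψ) = 1/2 → 1/2 = 1/2
φ ∨ φ = 1/2 ∨ 1/2 = 1/2
ψ → (φ ∨ φ) = 0 → 1/2 = 1
(φ → (φ → ψ)) ∨ (ψ → (φ ∨ φ)) = 1/2 ∨ 1 = 1
φ → φ = 1/2 → 1/2 = 1/2
φ ∨ φ = 1/2 ∨ 1/2 = 1/2
(φ ∨ φ) ↔ φ = 1/2 ↔ 1/2 = 1/2
(φ → φ) ∨ ((φ ∨ φ) ↔ φ) = 1/2 ∨ 1/2 = 1/2
((φ → (φ → ψ)) ∨ (ψ → (φ ∨ φ))) → ((φ → φ) ∨ ((φ ∨ φ) ↔ φ)) = 1 → 1/2 = 1/2
ψ ↔ ψ = 0 ↔ 0 = 1
φ ↔ ψ = 1/2 ↔ 0 = 1/2
(ψ ↔ ψ) ∨ (φ ↔ ψ) = 1 ∨ 1/2 = 1
(((φ → (φ → ψ)) ∨ (ψ → (φ ∨ φ))) → ((φ → φ) ∨ ((φ ∨ φ) ↔ φ))) ↔ ((ψ ↔ ψ) ∨ (φ ↔ ψ)) = 1/2 ↔ 1 = 1/2
¬((((φ → (φ → ψ)) ∨ (ψ → (φ ∨ φ))) → ((φ → φ) ∨ ((φ ∨ φ) ↔ φ))) ↔ ((ψ ↔ ψ) ∨ (φ ↔ ψ))) = ¬1/2 = 1/2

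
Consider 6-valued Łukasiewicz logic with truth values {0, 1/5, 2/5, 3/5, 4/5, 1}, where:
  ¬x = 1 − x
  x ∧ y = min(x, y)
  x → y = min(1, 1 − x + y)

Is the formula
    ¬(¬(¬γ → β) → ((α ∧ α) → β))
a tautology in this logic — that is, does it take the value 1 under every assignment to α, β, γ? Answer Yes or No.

No

Counterexample: take α = 0, β = 0, γ = 0.
¬γ = ¬0 = 1
¬γ → β = 1 → 0 = 0
¬(¬γ → β) = ¬0 = 1
α ∧ α = 0 ∧ 0 = 0
(α ∧ α) → β = 0 → 0 = 1
¬(¬γ → β) → ((α ∧ α) → β) = 1 → 1 = 1
¬(¬(¬γ → β) → ((α ∧ α) → β)) = ¬1 = 0
This gives 0 ≠ 1.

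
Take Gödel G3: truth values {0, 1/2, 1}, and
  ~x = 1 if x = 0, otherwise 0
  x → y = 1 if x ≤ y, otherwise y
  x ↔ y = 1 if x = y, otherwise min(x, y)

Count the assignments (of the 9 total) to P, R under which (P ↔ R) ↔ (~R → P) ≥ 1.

P = 0, R = 0 ↦ 0  <
P = 0, R = 1/2 ↦ 0  <
P = 0, R = 1 ↦ 0  <
P = 1/2, R = 0 ↦ 0  <
P = 1/2, R = 1/2 ↦ 1  ≥
P = 1/2, R = 1 ↦ 1/2  <
P = 1, R = 0 ↦ 0  <
P = 1, R = 1/2 ↦ 1/2  <
P = 1, R = 1 ↦ 1  ≥
So 2 of the 9 assignments meet the threshold.

2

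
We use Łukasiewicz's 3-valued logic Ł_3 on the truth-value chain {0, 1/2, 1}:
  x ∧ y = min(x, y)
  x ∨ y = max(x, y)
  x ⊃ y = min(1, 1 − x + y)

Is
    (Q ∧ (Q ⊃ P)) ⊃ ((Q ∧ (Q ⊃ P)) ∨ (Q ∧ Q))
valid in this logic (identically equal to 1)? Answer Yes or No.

Yes

P = 0, Q = 0 ↦ 1
P = 0, Q = 1/2 ↦ 1
P = 0, Q = 1 ↦ 1
P = 1/2, Q = 0 ↦ 1
P = 1/2, Q = 1/2 ↦ 1
P = 1/2, Q = 1 ↦ 1
P = 1, Q = 0 ↦ 1
P = 1, Q = 1/2 ↦ 1
P = 1, Q = 1 ↦ 1
Every assignment gives a value ≥ 1.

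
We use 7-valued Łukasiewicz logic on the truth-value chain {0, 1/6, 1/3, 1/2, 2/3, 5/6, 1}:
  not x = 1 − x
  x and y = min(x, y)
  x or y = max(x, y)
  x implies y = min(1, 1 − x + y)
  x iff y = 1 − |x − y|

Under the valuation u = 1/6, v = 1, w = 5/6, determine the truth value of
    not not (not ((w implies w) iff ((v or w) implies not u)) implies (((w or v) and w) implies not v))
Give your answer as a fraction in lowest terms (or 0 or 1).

w implies w = 5/6 implies 5/6 = 1
v or w = 1 or 5/6 = 1
not u = not 1/6 = 5/6
(v or w) implies not u = 1 implies 5/6 = 5/6
(w implies w) iff ((v or w) implies not u) = 1 iff 5/6 = 5/6
not ((w implies w) iff ((v or w) implies not u)) = not 5/6 = 1/6
w or v = 5/6 or 1 = 1
(w or v) and w = 1 and 5/6 = 5/6
not v = not 1 = 0
((w or v) and w) implies not v = 5/6 implies 0 = 1/6
not ((w implies w) iff ((v or w) implies not u)) implies (((w or v) and w) implies not v) = 1/6 implies 1/6 = 1
not (not ((w implies w) iff ((v or w) implies not u)) implies (((w or v) and w) implies not v)) = not 1 = 0
not not (not ((w implies w) iff ((v or w) implies not u)) implies (((w or v) and w) implies not v)) = not 0 = 1

1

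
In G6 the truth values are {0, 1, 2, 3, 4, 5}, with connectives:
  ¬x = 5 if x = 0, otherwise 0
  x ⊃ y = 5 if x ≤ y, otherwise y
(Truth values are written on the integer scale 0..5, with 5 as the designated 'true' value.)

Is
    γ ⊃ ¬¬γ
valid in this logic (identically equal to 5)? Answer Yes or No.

γ = 0 ↦ 5
γ = 1 ↦ 5
γ = 2 ↦ 5
γ = 3 ↦ 5
γ = 4 ↦ 5
γ = 5 ↦ 5
Every assignment gives a value ≥ 5.

Yes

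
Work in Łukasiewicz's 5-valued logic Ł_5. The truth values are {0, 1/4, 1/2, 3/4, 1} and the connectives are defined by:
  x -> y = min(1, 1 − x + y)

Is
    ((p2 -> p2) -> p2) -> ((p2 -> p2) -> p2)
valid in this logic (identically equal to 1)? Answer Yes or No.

p2 = 0 ↦ 1
p2 = 1/4 ↦ 1
p2 = 1/2 ↦ 1
p2 = 3/4 ↦ 1
p2 = 1 ↦ 1
Every assignment gives a value ≥ 1.

Yes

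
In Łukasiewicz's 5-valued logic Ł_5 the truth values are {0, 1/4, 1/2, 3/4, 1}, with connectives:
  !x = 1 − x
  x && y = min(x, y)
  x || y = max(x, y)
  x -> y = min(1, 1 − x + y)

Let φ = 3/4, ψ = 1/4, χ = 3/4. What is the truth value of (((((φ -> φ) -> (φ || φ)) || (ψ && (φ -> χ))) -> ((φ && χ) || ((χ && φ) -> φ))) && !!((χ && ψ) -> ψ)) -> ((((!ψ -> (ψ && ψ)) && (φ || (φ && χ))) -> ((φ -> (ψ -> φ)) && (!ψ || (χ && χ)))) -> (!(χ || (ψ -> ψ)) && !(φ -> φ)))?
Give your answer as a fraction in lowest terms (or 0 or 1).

0

φ -> φ = 3/4 -> 3/4 = 1
φ || φ = 3/4 || 3/4 = 3/4
(φ -> φ) -> (φ || φ) = 1 -> 3/4 = 3/4
φ -> χ = 3/4 -> 3/4 = 1
ψ && (φ -> χ) = 1/4 && 1 = 1/4
((φ -> φ) -> (φ || φ)) || (ψ && (φ -> χ)) = 3/4 || 1/4 = 3/4
φ && χ = 3/4 && 3/4 = 3/4
χ && φ = 3/4 && 3/4 = 3/4
(χ && φ) -> φ = 3/4 -> 3/4 = 1
(φ && χ) || ((χ && φ) -> φ) = 3/4 || 1 = 1
(((φ -> φ) -> (φ || φ)) || (ψ && (φ -> χ))) -> ((φ && χ) || ((χ && φ) -> φ)) = 3/4 -> 1 = 1
χ && ψ = 3/4 && 1/4 = 1/4
(χ && ψ) -> ψ = 1/4 -> 1/4 = 1
!((χ && ψ) -> ψ) = !1 = 0
!!((χ && ψ) -> ψ) = !0 = 1
((((φ -> φ) -> (φ || φ)) || (ψ && (φ -> χ))) -> ((φ && χ) || ((χ && φ) -> φ))) && !!((χ && ψ) -> ψ) = 1 && 1 = 1
!ψ = !1/4 = 3/4
ψ && ψ = 1/4 && 1/4 = 1/4
!ψ -> (ψ && ψ) = 3/4 -> 1/4 = 1/2
φ && χ = 3/4 && 3/4 = 3/4
φ || (φ && χ) = 3/4 || 3/4 = 3/4
(!ψ -> (ψ && ψ)) && (φ || (φ && χ)) = 1/2 && 3/4 = 1/2
ψ -> φ = 1/4 -> 3/4 = 1
φ -> (ψ -> φ) = 3/4 -> 1 = 1
!ψ = !1/4 = 3/4
χ && χ = 3/4 && 3/4 = 3/4
!ψ || (χ && χ) = 3/4 || 3/4 = 3/4
(φ -> (ψ -> φ)) && (!ψ || (χ && χ)) = 1 && 3/4 = 3/4
((!ψ -> (ψ && ψ)) && (φ || (φ && χ))) -> ((φ -> (ψ -> φ)) && (!ψ || (χ && χ))) = 1/2 -> 3/4 = 1
ψ -> ψ = 1/4 -> 1/4 = 1
χ || (ψ -> ψ) = 3/4 || 1 = 1
!(χ || (ψ -> ψ)) = !1 = 0
φ -> φ = 3/4 -> 3/4 = 1
!(φ -> φ) = !1 = 0
!(χ || (ψ -> ψ)) && !(φ -> φ) = 0 && 0 = 0
(((!ψ -> (ψ && ψ)) && (φ || (φ && χ))) -> ((φ -> (ψ -> φ)) && (!ψ || (χ && χ)))) -> (!(χ || (ψ -> ψ)) && !(φ -> φ)) = 1 -> 0 = 0
(((((φ -> φ) -> (φ || φ)) || (ψ && (φ -> χ))) -> ((φ && χ) || ((χ && φ) -> φ))) && !!((χ && ψ) -> ψ)) -> ((((!ψ -> (ψ && ψ)) && (φ || (φ && χ))) -> ((φ -> (ψ -> φ)) && (!ψ || (χ && χ)))) -> (!(χ || (ψ -> ψ)) && !(φ -> φ))) = 1 -> 0 = 0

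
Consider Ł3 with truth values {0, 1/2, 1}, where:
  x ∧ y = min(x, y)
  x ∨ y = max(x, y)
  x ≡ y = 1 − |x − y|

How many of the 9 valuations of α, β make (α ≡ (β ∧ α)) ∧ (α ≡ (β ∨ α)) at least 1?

3

α = 0, β = 0 ↦ 1  ≥
α = 0, β = 1/2 ↦ 1/2  <
α = 0, β = 1 ↦ 0  <
α = 1/2, β = 0 ↦ 1/2  <
α = 1/2, β = 1/2 ↦ 1  ≥
α = 1/2, β = 1 ↦ 1/2  <
α = 1, β = 0 ↦ 0  <
α = 1, β = 1/2 ↦ 1/2  <
α = 1, β = 1 ↦ 1  ≥
So 3 of the 9 assignments meet the threshold.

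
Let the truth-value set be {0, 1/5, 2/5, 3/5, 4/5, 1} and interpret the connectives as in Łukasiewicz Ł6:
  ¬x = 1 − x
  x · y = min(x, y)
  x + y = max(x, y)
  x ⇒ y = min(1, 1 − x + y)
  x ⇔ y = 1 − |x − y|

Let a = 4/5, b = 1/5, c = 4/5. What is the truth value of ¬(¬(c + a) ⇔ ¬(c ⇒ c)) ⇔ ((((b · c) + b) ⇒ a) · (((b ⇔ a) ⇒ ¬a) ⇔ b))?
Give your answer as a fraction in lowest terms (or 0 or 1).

4/5

c + a = 4/5 + 4/5 = 4/5
¬(c + a) = ¬4/5 = 1/5
c ⇒ c = 4/5 ⇒ 4/5 = 1
¬(c ⇒ c) = ¬1 = 0
¬(c + a) ⇔ ¬(c ⇒ c) = 1/5 ⇔ 0 = 4/5
¬(¬(c + a) ⇔ ¬(c ⇒ c)) = ¬4/5 = 1/5
b · c = 1/5 · 4/5 = 1/5
(b · c) + b = 1/5 + 1/5 = 1/5
((b · c) + b) ⇒ a = 1/5 ⇒ 4/5 = 1
b ⇔ a = 1/5 ⇔ 4/5 = 2/5
¬a = ¬4/5 = 1/5
(b ⇔ a) ⇒ ¬a = 2/5 ⇒ 1/5 = 4/5
((b ⇔ a) ⇒ ¬a) ⇔ b = 4/5 ⇔ 1/5 = 2/5
(((b · c) + b) ⇒ a) · (((b ⇔ a) ⇒ ¬a) ⇔ b) = 1 · 2/5 = 2/5
¬(¬(c + a) ⇔ ¬(c ⇒ c)) ⇔ ((((b · c) + b) ⇒ a) · (((b ⇔ a) ⇒ ¬a) ⇔ b)) = 1/5 ⇔ 2/5 = 4/5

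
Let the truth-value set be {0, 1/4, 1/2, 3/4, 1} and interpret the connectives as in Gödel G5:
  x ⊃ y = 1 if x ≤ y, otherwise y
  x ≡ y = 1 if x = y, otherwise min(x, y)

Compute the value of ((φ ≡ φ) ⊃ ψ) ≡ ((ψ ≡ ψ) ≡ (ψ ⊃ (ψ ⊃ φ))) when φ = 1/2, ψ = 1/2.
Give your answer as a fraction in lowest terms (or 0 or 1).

1/2

φ ≡ φ = 1/2 ≡ 1/2 = 1
(φ ≡ φ) ⊃ ψ = 1 ⊃ 1/2 = 1/2
ψ ≡ ψ = 1/2 ≡ 1/2 = 1
ψ ⊃ φ = 1/2 ⊃ 1/2 = 1
ψ ⊃ (ψ ⊃ φ) = 1/2 ⊃ 1 = 1
(ψ ≡ ψ) ≡ (ψ ⊃ (ψ ⊃ φ)) = 1 ≡ 1 = 1
((φ ≡ φ) ⊃ ψ) ≡ ((ψ ≡ ψ) ≡ (ψ ⊃ (ψ ⊃ φ))) = 1/2 ≡ 1 = 1/2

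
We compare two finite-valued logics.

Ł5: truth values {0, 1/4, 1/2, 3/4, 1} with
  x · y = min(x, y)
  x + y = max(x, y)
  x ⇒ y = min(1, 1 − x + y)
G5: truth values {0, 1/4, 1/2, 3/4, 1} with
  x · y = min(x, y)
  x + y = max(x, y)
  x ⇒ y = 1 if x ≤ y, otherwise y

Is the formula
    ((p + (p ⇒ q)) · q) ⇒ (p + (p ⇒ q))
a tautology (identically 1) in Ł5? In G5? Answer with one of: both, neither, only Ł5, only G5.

both

In Ł5: every assignment gives 1 — tautology.
In G5: every assignment gives 1 — tautology.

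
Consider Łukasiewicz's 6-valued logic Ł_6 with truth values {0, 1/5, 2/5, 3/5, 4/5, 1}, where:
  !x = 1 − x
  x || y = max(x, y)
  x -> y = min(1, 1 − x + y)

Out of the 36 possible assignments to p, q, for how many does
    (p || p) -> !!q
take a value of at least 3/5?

value 1: 21 assignments (counts)
value 4/5: 5 assignments (counts)
value 3/5: 4 assignments (counts)
value 2/5: 3 assignments
value 1/5: 2 assignments
value 0: 1 assignment
So 30 of the 36 assignments meet the threshold.

30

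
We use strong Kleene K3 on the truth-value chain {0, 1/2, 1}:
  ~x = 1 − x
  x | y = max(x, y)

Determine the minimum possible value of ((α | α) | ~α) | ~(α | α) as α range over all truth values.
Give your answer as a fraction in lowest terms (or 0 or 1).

Take α = 1/2:
α | α = 1/2 | 1/2 = 1/2
~α = ~1/2 = 1/2
(α | α) | ~α = 1/2 | 1/2 = 1/2
α | α = 1/2 | 1/2 = 1/2
~(α | α) = ~1/2 = 1/2
((α | α) | ~α) | ~(α | α) = 1/2 | 1/2 = 1/2
No assignment yields a value below 1/2, so this is the minimum.

1/2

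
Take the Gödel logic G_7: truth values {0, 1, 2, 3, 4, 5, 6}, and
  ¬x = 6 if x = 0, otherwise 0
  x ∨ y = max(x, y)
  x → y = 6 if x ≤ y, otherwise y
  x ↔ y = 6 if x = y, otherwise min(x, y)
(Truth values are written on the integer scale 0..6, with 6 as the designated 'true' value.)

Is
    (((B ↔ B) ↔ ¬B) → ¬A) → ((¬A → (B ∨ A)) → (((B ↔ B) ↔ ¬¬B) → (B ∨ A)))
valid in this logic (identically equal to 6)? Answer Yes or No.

Counterexample: take A = 1, B = 1.
B ↔ B = 1 ↔ 1 = 6
¬B = ¬1 = 0
(B ↔ B) ↔ ¬B = 6 ↔ 0 = 0
¬A = ¬1 = 0
((B ↔ B) ↔ ¬B) → ¬A = 0 → 0 = 6
¬A = ¬1 = 0
B ∨ A = 1 ∨ 1 = 1
¬A → (B ∨ A) = 0 → 1 = 6
B ↔ B = 1 ↔ 1 = 6
¬B = ¬1 = 0
¬¬B = ¬0 = 6
(B ↔ B) ↔ ¬¬B = 6 ↔ 6 = 6
B ∨ A = 1 ∨ 1 = 1
((B ↔ B) ↔ ¬¬B) → (B ∨ A) = 6 → 1 = 1
(¬A → (B ∨ A)) → (((B ↔ B) ↔ ¬¬B) → (B ∨ A)) = 6 → 1 = 1
(((B ↔ B) ↔ ¬B) → ¬A) → ((¬A → (B ∨ A)) → (((B ↔ B) ↔ ¬¬B) → (B ∨ A))) = 6 → 1 = 1
This gives 1 ≠ 6.

No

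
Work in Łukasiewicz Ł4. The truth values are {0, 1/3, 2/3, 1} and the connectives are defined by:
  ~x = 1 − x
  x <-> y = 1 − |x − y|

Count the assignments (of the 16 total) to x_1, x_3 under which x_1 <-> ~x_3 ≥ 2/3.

10

x_1 = 0, x_3 = 0 ↦ 0  <
x_1 = 0, x_3 = 1/3 ↦ 1/3  <
x_1 = 0, x_3 = 2/3 ↦ 2/3  ≥
x_1 = 0, x_3 = 1 ↦ 1  ≥
x_1 = 1/3, x_3 = 0 ↦ 1/3  <
x_1 = 1/3, x_3 = 1/3 ↦ 2/3  ≥
x_1 = 1/3, x_3 = 2/3 ↦ 1  ≥
x_1 = 1/3, x_3 = 1 ↦ 2/3  ≥
x_1 = 2/3, x_3 = 0 ↦ 2/3  ≥
x_1 = 2/3, x_3 = 1/3 ↦ 1  ≥
x_1 = 2/3, x_3 = 2/3 ↦ 2/3  ≥
x_1 = 2/3, x_3 = 1 ↦ 1/3  <
x_1 = 1, x_3 = 0 ↦ 1  ≥
x_1 = 1, x_3 = 1/3 ↦ 2/3  ≥
x_1 = 1, x_3 = 2/3 ↦ 1/3  <
x_1 = 1, x_3 = 1 ↦ 0  <
So 10 of the 16 assignments meet the threshold.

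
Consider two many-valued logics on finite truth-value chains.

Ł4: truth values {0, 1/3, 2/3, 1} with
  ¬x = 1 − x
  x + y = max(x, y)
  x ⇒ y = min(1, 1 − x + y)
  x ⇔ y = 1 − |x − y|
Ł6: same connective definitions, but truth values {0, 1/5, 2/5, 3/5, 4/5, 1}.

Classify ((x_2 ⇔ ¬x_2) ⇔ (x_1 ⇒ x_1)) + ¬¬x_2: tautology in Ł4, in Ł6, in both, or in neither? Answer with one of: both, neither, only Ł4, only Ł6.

In Ł4: at x_1 = 0, x_2 = 0 the value is 0 — not a tautology.
In Ł6: at x_1 = 0, x_2 = 0 the value is 0 — not a tautology.

neither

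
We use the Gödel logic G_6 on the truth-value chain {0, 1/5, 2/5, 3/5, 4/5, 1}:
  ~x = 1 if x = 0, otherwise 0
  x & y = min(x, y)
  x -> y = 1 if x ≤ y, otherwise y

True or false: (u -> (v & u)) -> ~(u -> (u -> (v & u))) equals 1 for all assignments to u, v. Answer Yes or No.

Counterexample: take u = 0, v = 0.
v & u = 0 & 0 = 0
u -> (v & u) = 0 -> 0 = 1
u -> (u -> (v & u)) = 0 -> 1 = 1
~(u -> (u -> (v & u))) = ~1 = 0
(u -> (v & u)) -> ~(u -> (u -> (v & u))) = 1 -> 0 = 0
This gives 0 ≠ 1.

No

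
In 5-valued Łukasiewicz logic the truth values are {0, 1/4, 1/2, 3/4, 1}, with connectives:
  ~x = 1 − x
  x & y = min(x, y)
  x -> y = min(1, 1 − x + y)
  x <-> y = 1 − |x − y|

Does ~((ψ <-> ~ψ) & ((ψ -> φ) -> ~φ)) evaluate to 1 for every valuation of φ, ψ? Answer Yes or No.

Counterexample: take φ = 0, ψ = 1/4.
~ψ = ~1/4 = 3/4
ψ <-> ~ψ = 1/4 <-> 3/4 = 1/2
ψ -> φ = 1/4 -> 0 = 3/4
~φ = ~0 = 1
(ψ -> φ) -> ~φ = 3/4 -> 1 = 1
(ψ <-> ~ψ) & ((ψ -> φ) -> ~φ) = 1/2 & 1 = 1/2
~((ψ <-> ~ψ) & ((ψ -> φ) -> ~φ)) = ~1/2 = 1/2
This gives 1/2 ≠ 1.

No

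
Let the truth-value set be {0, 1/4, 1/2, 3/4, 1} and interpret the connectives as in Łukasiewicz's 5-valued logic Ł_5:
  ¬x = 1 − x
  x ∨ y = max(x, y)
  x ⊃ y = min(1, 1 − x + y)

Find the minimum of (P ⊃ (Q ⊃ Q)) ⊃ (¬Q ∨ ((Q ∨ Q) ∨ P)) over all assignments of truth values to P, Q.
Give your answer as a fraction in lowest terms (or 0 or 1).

1/2

Take P = 0, Q = 1/2:
Q ⊃ Q = 1/2 ⊃ 1/2 = 1
P ⊃ (Q ⊃ Q) = 0 ⊃ 1 = 1
¬Q = ¬1/2 = 1/2
Q ∨ Q = 1/2 ∨ 1/2 = 1/2
(Q ∨ Q) ∨ P = 1/2 ∨ 0 = 1/2
¬Q ∨ ((Q ∨ Q) ∨ P) = 1/2 ∨ 1/2 = 1/2
(P ⊃ (Q ⊃ Q)) ⊃ (¬Q ∨ ((Q ∨ Q) ∨ P)) = 1 ⊃ 1/2 = 1/2
No assignment yields a value below 1/2, so this is the minimum.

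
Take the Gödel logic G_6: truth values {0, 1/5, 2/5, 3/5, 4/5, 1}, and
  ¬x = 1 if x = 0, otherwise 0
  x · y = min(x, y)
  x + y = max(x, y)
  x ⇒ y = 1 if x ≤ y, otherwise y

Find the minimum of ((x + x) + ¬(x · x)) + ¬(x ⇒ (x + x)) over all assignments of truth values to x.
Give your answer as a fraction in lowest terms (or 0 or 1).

1/5

Take x = 1/5:
x + x = 1/5 + 1/5 = 1/5
x · x = 1/5 · 1/5 = 1/5
¬(x · x) = ¬1/5 = 0
(x + x) + ¬(x · x) = 1/5 + 0 = 1/5
x + x = 1/5 + 1/5 = 1/5
x ⇒ (x + x) = 1/5 ⇒ 1/5 = 1
¬(x ⇒ (x + x)) = ¬1 = 0
((x + x) + ¬(x · x)) + ¬(x ⇒ (x + x)) = 1/5 + 0 = 1/5
No assignment yields a value below 1/5, so this is the minimum.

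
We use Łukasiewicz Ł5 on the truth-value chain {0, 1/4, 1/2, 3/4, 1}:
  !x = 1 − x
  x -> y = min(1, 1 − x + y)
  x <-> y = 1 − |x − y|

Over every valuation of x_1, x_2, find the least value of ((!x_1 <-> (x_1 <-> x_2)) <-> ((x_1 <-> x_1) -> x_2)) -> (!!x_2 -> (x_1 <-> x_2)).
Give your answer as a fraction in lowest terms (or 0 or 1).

1/2

Take x_1 = 1/2, x_2 = 1:
!x_1 = !1/2 = 1/2
x_1 <-> x_2 = 1/2 <-> 1 = 1/2
!x_1 <-> (x_1 <-> x_2) = 1/2 <-> 1/2 = 1
x_1 <-> x_1 = 1/2 <-> 1/2 = 1
(x_1 <-> x_1) -> x_2 = 1 -> 1 = 1
(!x_1 <-> (x_1 <-> x_2)) <-> ((x_1 <-> x_1) -> x_2) = 1 <-> 1 = 1
!x_2 = !1 = 0
!!x_2 = !0 = 1
x_1 <-> x_2 = 1/2 <-> 1 = 1/2
!!x_2 -> (x_1 <-> x_2) = 1 -> 1/2 = 1/2
((!x_1 <-> (x_1 <-> x_2)) <-> ((x_1 <-> x_1) -> x_2)) -> (!!x_2 -> (x_1 <-> x_2)) = 1 -> 1/2 = 1/2
No assignment yields a value below 1/2, so this is the minimum.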